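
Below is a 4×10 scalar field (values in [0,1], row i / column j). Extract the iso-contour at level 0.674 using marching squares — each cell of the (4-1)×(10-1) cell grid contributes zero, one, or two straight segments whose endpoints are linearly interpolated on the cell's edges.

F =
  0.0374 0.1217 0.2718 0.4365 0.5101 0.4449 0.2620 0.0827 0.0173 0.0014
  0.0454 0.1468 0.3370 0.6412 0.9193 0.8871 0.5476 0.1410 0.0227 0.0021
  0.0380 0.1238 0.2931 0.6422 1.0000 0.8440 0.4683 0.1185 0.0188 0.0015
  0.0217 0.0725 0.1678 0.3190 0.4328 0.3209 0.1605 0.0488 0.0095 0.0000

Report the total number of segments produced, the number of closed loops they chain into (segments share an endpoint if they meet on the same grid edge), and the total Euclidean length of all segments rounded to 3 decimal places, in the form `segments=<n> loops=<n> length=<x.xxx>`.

cell (0,3): code 0100 → (0.401,4.000)–(1.000,3.118)
cell (0,4): code 1100 → (0.518,5.000)–(0.401,4.000)
cell (0,5): code 1000 → (1.000,5.628)–(0.518,5.000)
cell (1,3): code 0110 → (1.000,3.118)–(2.000,3.089)
cell (1,5): code 1001 → (2.000,5.452)–(1.000,5.628)
cell (2,3): code 0010 → (2.000,3.089)–(2.575,4.000)
cell (2,4): code 0011 → (2.575,4.000)–(2.325,5.000)
cell (2,5): code 0001 → (2.325,5.000)–(2.000,5.452)
total: 8 segments, chained into 1 closed loop(s), length Σ = 7.545445

segments=8 loops=1 length=7.545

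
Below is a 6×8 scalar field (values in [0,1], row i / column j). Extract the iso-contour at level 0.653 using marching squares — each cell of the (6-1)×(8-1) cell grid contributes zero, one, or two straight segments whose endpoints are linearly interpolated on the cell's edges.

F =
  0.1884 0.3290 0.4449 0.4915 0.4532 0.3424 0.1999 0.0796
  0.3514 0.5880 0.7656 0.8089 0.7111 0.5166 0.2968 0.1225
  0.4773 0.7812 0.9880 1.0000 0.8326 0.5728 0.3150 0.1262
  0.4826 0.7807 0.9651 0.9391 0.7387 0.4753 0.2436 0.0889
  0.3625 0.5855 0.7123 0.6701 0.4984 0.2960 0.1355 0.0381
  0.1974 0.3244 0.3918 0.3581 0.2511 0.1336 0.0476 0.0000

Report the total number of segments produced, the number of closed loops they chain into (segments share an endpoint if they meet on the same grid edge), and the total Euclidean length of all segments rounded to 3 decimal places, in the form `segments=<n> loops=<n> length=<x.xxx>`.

segments=16 loops=1 length=12.197

cell (0,1): code 0100 → (0.649,2.000)–(1.000,1.366)
cell (0,2): code 1100 → (0.509,3.000)–(0.649,2.000)
cell (0,3): code 1100 → (0.775,4.000)–(0.509,3.000)
cell (0,4): code 1000 → (1.000,4.299)–(0.775,4.000)
cell (1,0): code 0100 → (1.336,1.000)–(2.000,0.578)
cell (1,1): code 1110 → (1.000,1.366)–(1.336,1.000)
cell (1,4): code 1001 → (2.000,4.691)–(1.000,4.299)
cell (2,0): code 0110 → (2.000,0.578)–(3.000,0.572)
cell (2,4): code 1001 → (3.000,4.325)–(2.000,4.691)
cell (3,0): code 0010 → (3.000,0.572)–(3.654,1.000)
cell (3,1): code 0111 → (3.654,1.000)–(4.000,1.532)
cell (3,3): code 1011 → (4.000,3.100)–(3.357,4.000)
cell (3,4): code 0001 → (3.357,4.000)–(3.000,4.325)
cell (4,1): code 0010 → (4.000,1.532)–(4.185,2.000)
cell (4,2): code 0011 → (4.185,2.000)–(4.055,3.000)
cell (4,3): code 0001 → (4.055,3.000)–(4.000,3.100)
total: 16 segments, chained into 1 closed loop(s), length Σ = 12.197211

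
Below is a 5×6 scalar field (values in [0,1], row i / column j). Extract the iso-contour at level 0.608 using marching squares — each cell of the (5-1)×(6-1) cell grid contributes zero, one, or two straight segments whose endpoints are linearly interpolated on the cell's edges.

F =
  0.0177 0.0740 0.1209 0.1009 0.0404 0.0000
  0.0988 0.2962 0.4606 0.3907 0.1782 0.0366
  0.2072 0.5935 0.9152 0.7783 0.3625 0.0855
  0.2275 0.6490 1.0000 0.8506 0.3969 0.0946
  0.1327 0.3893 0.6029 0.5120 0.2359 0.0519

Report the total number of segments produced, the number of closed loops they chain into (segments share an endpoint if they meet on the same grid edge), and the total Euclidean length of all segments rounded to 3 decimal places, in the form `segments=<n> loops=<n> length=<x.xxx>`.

cell (1,1): code 0100 → (1.324,2.000)–(2.000,1.045)
cell (1,2): code 1100 → (1.561,3.000)–(1.324,2.000)
cell (1,3): code 1000 → (2.000,3.410)–(1.561,3.000)
cell (2,0): code 0100 → (2.261,1.000)–(3.000,0.903)
cell (2,1): code 1110 → (2.000,1.045)–(2.261,1.000)
cell (2,3): code 1001 → (3.000,3.535)–(2.000,3.410)
cell (3,0): code 0010 → (3.000,0.903)–(3.158,1.000)
cell (3,1): code 0011 → (3.158,1.000)–(3.987,2.000)
cell (3,2): code 0011 → (3.987,2.000)–(3.716,3.000)
cell (3,3): code 0001 → (3.716,3.000)–(3.000,3.535)
total: 10 segments, chained into 1 closed loop(s), length Σ = 8.230657

segments=10 loops=1 length=8.231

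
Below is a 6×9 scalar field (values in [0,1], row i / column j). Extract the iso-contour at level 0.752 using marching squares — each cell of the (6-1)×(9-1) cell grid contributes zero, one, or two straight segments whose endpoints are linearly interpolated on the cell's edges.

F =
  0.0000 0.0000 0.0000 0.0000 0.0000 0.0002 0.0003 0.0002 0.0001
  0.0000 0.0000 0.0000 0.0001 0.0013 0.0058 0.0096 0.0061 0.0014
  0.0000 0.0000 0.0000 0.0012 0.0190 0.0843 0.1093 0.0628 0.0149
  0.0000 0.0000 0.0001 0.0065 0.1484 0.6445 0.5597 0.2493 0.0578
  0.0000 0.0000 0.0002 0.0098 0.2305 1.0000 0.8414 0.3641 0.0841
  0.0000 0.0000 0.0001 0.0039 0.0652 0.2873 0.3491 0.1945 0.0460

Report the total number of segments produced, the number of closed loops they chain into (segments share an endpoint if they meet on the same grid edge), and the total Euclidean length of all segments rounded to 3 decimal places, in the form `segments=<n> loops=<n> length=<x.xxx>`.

segments=6 loops=1 length=3.956

cell (3,4): code 0100 → (3.302,5.000)–(4.000,4.678)
cell (3,5): code 1100 → (3.683,6.000)–(3.302,5.000)
cell (3,6): code 1000 → (4.000,6.187)–(3.683,6.000)
cell (4,4): code 0010 → (4.000,4.678)–(4.348,5.000)
cell (4,5): code 0011 → (4.348,5.000)–(4.182,6.000)
cell (4,6): code 0001 → (4.182,6.000)–(4.000,6.187)
total: 6 segments, chained into 1 closed loop(s), length Σ = 3.955745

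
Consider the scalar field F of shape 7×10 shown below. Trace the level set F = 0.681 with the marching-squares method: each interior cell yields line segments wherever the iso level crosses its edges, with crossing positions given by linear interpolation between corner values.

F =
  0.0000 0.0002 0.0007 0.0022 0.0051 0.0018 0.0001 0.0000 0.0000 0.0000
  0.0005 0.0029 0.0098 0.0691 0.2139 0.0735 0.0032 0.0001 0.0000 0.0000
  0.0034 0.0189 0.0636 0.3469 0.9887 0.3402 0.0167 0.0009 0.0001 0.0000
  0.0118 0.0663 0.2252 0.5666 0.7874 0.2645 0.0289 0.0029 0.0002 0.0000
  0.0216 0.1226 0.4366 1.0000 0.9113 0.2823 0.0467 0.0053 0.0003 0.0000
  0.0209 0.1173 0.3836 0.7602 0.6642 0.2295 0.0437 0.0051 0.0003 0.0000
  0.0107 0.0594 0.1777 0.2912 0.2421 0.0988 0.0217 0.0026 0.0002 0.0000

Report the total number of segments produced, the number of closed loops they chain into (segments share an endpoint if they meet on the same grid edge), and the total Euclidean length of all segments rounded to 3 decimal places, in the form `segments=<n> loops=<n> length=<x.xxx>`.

cell (1,3): code 0100 → (1.603,4.000)–(2.000,3.521)
cell (1,4): code 1000 → (2.000,4.474)–(1.603,4.000)
cell (2,3): code 0110 → (2.000,3.521)–(3.000,3.518)
cell (2,4): code 1001 → (3.000,4.203)–(2.000,4.474)
cell (3,2): code 0100 → (3.264,3.000)–(4.000,2.434)
cell (3,3): code 1110 → (3.000,3.518)–(3.264,3.000)
cell (3,4): code 1001 → (4.000,4.366)–(3.000,4.203)
cell (4,2): code 0110 → (4.000,2.434)–(5.000,2.790)
cell (4,3): code 1011 → (5.000,3.825)–(4.932,4.000)
cell (4,4): code 0001 → (4.932,4.000)–(4.000,4.366)
cell (5,2): code 0010 → (5.000,2.790)–(5.169,3.000)
cell (5,3): code 0001 → (5.169,3.000)–(5.000,3.825)
total: 12 segments, chained into 1 closed loop(s), length Σ = 9.162974

segments=12 loops=1 length=9.163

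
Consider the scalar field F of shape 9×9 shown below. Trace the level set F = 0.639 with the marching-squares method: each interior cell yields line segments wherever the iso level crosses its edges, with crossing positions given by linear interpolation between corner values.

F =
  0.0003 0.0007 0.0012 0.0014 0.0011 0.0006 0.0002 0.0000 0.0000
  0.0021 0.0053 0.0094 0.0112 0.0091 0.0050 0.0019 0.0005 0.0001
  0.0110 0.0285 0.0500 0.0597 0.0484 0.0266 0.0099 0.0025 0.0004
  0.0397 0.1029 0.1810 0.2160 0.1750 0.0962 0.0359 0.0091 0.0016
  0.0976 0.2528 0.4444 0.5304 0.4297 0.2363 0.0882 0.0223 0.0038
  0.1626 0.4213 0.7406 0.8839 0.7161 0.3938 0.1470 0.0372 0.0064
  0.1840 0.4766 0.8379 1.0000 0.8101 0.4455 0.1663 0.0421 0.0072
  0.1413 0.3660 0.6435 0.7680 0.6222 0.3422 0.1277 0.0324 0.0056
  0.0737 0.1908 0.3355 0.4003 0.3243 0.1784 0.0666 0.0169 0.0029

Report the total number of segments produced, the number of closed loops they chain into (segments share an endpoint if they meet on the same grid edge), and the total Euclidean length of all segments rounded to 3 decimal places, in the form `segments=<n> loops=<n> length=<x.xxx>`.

segments=12 loops=1 length=9.359

cell (4,1): code 0100 → (4.657,2.000)–(5.000,1.682)
cell (4,2): code 1100 → (4.307,3.000)–(4.657,2.000)
cell (4,3): code 1100 → (4.731,4.000)–(4.307,3.000)
cell (4,4): code 1000 → (5.000,4.239)–(4.731,4.000)
cell (5,1): code 0110 → (5.000,1.682)–(6.000,1.449)
cell (5,4): code 1001 → (6.000,4.469)–(5.000,4.239)
cell (6,1): code 0110 → (6.000,1.449)–(7.000,1.984)
cell (6,3): code 1011 → (7.000,3.885)–(6.911,4.000)
cell (6,4): code 0001 → (6.911,4.000)–(6.000,4.469)
cell (7,1): code 0010 → (7.000,1.984)–(7.015,2.000)
cell (7,2): code 0011 → (7.015,2.000)–(7.351,3.000)
cell (7,3): code 0001 → (7.351,3.000)–(7.000,3.885)
total: 12 segments, chained into 1 closed loop(s), length Σ = 9.358842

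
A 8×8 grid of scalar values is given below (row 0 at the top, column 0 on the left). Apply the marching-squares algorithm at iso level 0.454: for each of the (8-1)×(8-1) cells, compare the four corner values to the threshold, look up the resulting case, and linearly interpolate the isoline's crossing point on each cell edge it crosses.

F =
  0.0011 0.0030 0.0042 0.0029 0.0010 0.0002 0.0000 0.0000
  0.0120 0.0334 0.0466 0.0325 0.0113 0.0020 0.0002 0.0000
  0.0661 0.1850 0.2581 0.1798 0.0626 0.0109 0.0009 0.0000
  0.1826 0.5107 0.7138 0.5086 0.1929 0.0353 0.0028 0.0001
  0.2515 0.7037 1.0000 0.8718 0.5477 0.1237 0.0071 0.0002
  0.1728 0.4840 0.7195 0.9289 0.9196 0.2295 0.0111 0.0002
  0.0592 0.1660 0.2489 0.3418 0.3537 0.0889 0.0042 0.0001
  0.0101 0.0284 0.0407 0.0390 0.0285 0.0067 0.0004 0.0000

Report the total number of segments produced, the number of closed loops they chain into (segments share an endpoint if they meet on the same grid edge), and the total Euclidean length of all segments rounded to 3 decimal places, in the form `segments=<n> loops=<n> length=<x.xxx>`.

cell (2,0): code 0100 → (2.826,1.000)–(3.000,0.827)
cell (2,1): code 1100 → (2.430,2.000)–(2.826,1.000)
cell (2,2): code 1100 → (2.834,3.000)–(2.430,2.000)
cell (2,3): code 1000 → (3.000,3.173)–(2.834,3.000)
cell (3,0): code 0110 → (3.000,0.827)–(4.000,0.448)
cell (3,3): code 1101 → (3.736,4.000)–(3.000,3.173)
cell (3,4): code 1000 → (4.000,4.221)–(3.736,4.000)
cell (4,0): code 0110 → (4.000,0.448)–(5.000,0.904)
cell (4,4): code 1001 → (5.000,4.675)–(4.000,4.221)
cell (5,0): code 0010 → (5.000,0.904)–(5.094,1.000)
cell (5,1): code 0011 → (5.094,1.000)–(5.564,2.000)
cell (5,2): code 0011 → (5.564,2.000)–(5.809,3.000)
cell (5,3): code 0011 → (5.809,3.000)–(5.823,4.000)
cell (5,4): code 0001 → (5.823,4.000)–(5.000,4.675)
total: 14 segments, chained into 1 closed loop(s), length Σ = 11.690584

segments=14 loops=1 length=11.691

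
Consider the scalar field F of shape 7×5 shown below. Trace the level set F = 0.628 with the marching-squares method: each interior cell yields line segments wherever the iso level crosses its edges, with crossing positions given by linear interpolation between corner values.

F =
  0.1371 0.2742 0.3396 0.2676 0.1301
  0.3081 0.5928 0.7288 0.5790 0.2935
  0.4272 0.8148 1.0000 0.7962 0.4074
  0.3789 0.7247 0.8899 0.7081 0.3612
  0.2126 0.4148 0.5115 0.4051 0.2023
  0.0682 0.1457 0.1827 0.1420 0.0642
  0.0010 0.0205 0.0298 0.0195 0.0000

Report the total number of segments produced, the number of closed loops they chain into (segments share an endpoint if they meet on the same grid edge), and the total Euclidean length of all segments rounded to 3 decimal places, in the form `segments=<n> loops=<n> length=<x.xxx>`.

cell (0,1): code 0100 → (0.741,2.000)–(1.000,1.259)
cell (0,2): code 1000 → (1.000,2.673)–(0.741,2.000)
cell (1,0): code 0100 → (1.159,1.000)–(2.000,0.518)
cell (1,1): code 1110 → (1.000,1.259)–(1.159,1.000)
cell (1,2): code 1101 → (1.226,3.000)–(1.000,2.673)
cell (1,3): code 1000 → (2.000,3.433)–(1.226,3.000)
cell (2,0): code 0110 → (2.000,0.518)–(3.000,0.720)
cell (2,3): code 1001 → (3.000,3.231)–(2.000,3.433)
cell (3,0): code 0010 → (3.000,0.720)–(3.312,1.000)
cell (3,1): code 0011 → (3.312,1.000)–(3.692,2.000)
cell (3,2): code 0011 → (3.692,2.000)–(3.264,3.000)
cell (3,3): code 0001 → (3.264,3.000)–(3.000,3.231)
total: 12 segments, chained into 1 closed loop(s), length Σ = 9.031612

segments=12 loops=1 length=9.032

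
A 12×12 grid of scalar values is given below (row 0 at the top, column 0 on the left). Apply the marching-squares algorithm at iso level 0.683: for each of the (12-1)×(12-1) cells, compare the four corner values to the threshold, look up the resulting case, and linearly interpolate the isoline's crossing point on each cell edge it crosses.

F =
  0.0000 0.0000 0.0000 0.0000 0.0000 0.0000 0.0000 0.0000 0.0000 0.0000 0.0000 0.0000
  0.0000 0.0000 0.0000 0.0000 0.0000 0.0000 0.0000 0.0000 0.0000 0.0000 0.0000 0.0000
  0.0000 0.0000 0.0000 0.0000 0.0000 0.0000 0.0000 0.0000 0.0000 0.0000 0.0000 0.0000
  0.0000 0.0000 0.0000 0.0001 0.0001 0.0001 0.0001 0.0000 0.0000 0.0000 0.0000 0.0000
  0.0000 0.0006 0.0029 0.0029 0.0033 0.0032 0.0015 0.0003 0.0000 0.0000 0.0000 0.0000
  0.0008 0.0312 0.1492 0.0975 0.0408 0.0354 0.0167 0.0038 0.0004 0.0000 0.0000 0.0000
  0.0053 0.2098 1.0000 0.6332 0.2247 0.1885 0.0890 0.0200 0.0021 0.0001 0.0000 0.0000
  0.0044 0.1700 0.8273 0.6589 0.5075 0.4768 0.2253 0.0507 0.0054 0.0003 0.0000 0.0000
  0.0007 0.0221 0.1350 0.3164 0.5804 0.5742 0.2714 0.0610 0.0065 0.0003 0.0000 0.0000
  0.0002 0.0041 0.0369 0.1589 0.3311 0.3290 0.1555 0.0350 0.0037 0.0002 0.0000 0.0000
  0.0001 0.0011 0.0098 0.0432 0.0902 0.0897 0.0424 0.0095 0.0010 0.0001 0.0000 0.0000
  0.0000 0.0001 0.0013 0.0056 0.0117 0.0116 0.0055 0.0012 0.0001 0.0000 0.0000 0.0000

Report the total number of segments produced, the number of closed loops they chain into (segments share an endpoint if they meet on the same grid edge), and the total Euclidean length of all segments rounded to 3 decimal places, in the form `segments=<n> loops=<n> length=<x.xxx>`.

segments=6 loops=1 length=4.690

cell (5,1): code 0100 → (5.627,2.000)–(6.000,1.599)
cell (5,2): code 1000 → (6.000,2.864)–(5.627,2.000)
cell (6,1): code 0110 → (6.000,1.599)–(7.000,1.780)
cell (6,2): code 1001 → (7.000,2.857)–(6.000,2.864)
cell (7,1): code 0010 → (7.000,1.780)–(7.208,2.000)
cell (7,2): code 0001 → (7.208,2.000)–(7.000,2.857)
total: 6 segments, chained into 1 closed loop(s), length Σ = 4.689612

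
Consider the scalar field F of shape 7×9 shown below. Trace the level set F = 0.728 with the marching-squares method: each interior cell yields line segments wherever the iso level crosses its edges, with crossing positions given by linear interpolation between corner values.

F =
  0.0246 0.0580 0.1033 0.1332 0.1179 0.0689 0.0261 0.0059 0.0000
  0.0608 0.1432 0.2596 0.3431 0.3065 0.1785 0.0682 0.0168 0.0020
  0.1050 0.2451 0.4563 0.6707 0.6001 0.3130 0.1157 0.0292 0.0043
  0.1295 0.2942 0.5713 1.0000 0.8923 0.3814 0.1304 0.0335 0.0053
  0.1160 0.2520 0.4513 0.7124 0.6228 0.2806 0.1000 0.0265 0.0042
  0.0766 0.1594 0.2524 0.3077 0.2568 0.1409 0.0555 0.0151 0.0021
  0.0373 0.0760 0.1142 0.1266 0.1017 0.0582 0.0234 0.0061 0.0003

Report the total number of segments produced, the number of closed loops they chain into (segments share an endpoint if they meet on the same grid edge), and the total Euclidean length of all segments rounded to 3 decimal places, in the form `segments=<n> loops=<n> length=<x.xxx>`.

cell (2,2): code 0100 → (2.174,3.000)–(3.000,2.366)
cell (2,3): code 1100 → (2.438,4.000)–(2.174,3.000)
cell (2,4): code 1000 → (3.000,4.322)–(2.438,4.000)
cell (3,2): code 0010 → (3.000,2.366)–(3.946,3.000)
cell (3,3): code 0011 → (3.946,3.000)–(3.610,4.000)
cell (3,4): code 0001 → (3.610,4.000)–(3.000,4.322)
total: 6 segments, chained into 1 closed loop(s), length Σ = 5.606600

segments=6 loops=1 length=5.607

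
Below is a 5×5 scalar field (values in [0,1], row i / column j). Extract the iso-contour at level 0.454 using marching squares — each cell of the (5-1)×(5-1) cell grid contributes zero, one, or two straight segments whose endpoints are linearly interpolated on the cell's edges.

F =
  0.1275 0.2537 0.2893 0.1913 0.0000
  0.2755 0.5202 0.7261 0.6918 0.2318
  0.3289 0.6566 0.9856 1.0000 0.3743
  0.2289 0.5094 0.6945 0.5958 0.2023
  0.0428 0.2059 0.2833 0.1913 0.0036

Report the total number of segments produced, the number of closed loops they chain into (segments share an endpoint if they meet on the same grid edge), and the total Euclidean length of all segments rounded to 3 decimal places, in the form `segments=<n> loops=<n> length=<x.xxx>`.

cell (0,0): code 0100 → (0.752,1.000)–(1.000,0.729)
cell (0,1): code 1100 → (0.377,2.000)–(0.752,1.000)
cell (0,2): code 1100 → (0.525,3.000)–(0.377,2.000)
cell (0,3): code 1000 → (1.000,3.517)–(0.525,3.000)
cell (1,0): code 0110 → (1.000,0.729)–(2.000,0.382)
cell (1,3): code 1001 → (2.000,3.873)–(1.000,3.517)
cell (2,0): code 0110 → (2.000,0.382)–(3.000,0.802)
cell (2,3): code 1001 → (3.000,3.360)–(2.000,3.873)
cell (3,0): code 0010 → (3.000,0.802)–(3.183,1.000)
cell (3,1): code 0011 → (3.183,1.000)–(3.585,2.000)
cell (3,2): code 0011 → (3.585,2.000)–(3.351,3.000)
cell (3,3): code 0001 → (3.351,3.000)–(3.000,3.360)
total: 12 segments, chained into 1 closed loop(s), length Σ = 10.353354

segments=12 loops=1 length=10.353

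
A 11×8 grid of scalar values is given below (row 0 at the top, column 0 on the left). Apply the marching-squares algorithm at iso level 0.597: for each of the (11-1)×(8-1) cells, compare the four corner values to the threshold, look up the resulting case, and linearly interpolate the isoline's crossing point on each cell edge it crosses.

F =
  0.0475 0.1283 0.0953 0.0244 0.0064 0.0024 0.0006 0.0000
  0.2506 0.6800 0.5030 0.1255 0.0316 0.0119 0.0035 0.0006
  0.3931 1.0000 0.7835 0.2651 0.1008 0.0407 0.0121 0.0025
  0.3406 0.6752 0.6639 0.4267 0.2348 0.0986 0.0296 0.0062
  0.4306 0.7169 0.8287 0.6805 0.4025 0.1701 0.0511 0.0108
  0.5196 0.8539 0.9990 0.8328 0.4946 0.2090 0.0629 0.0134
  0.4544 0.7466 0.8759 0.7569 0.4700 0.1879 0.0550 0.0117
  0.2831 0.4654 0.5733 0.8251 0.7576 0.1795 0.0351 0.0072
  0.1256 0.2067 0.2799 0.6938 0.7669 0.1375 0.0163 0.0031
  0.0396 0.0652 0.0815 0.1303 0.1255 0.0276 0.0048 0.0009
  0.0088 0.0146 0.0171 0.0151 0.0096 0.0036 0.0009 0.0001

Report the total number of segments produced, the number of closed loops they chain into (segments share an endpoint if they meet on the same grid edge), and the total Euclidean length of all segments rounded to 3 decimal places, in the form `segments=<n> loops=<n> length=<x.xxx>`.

cell (0,0): code 0100 → (0.850,1.000)–(1.000,0.807)
cell (0,1): code 1000 → (1.000,1.469)–(0.850,1.000)
cell (1,0): code 0110 → (1.000,0.807)–(2.000,0.336)
cell (1,1): code 1101 → (1.335,2.000)–(1.000,1.469)
cell (1,2): code 1000 → (2.000,2.360)–(1.335,2.000)
cell (2,0): code 0110 → (2.000,0.336)–(3.000,0.766)
cell (2,2): code 1001 → (3.000,2.282)–(2.000,2.360)
cell (3,0): code 0110 → (3.000,0.766)–(4.000,0.581)
cell (3,2): code 1101 → (3.671,3.000)–(3.000,2.282)
cell (3,3): code 1000 → (4.000,3.300)–(3.671,3.000)
cell (4,0): code 0110 → (4.000,0.581)–(5.000,0.232)
cell (4,3): code 1001 → (5.000,3.697)–(4.000,3.300)
cell (5,0): code 0110 → (5.000,0.232)–(6.000,0.488)
cell (5,3): code 1001 → (6.000,3.557)–(5.000,3.697)
cell (6,0): code 0010 → (6.000,0.488)–(6.532,1.000)
cell (6,1): code 0011 → (6.532,1.000)–(6.922,2.000)
cell (6,2): code 0111 → (6.922,2.000)–(7.000,2.094)
cell (6,3): code 1101 → (6.442,4.000)–(6.000,3.557)
cell (6,4): code 1000 → (7.000,4.278)–(6.442,4.000)
cell (7,2): code 0110 → (7.000,2.094)–(8.000,2.766)
cell (7,4): code 1001 → (8.000,4.270)–(7.000,4.278)
cell (8,2): code 0010 → (8.000,2.766)–(8.172,3.000)
cell (8,3): code 0011 → (8.172,3.000)–(8.265,4.000)
cell (8,4): code 0001 → (8.265,4.000)–(8.000,4.270)
total: 24 segments, chained into 1 closed loop(s), length Σ = 19.001353

segments=24 loops=1 length=19.001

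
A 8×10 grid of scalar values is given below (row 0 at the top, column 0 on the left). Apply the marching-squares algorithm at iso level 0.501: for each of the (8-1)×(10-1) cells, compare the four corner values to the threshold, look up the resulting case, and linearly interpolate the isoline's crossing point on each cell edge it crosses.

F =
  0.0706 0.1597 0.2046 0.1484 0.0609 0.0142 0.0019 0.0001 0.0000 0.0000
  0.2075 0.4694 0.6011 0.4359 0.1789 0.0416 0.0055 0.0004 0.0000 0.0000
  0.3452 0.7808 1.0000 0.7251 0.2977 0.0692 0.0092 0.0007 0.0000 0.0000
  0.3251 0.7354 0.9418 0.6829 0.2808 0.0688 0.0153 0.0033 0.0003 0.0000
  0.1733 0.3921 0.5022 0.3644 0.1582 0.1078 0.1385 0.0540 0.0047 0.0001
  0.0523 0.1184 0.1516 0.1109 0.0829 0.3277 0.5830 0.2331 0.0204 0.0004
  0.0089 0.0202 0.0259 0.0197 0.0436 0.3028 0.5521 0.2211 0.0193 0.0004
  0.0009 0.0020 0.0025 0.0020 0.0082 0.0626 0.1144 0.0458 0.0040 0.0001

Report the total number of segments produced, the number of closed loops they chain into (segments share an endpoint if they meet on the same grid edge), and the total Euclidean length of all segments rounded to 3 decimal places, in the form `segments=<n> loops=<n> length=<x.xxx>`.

segments=20 loops=2 length=13.083

cell (0,1): code 0100 → (0.748,2.000)–(1.000,1.240)
cell (0,2): code 1000 → (1.000,2.606)–(0.748,2.000)
cell (1,0): code 0100 → (1.101,1.000)–(2.000,0.358)
cell (1,1): code 1110 → (1.000,1.240)–(1.101,1.000)
cell (1,2): code 1101 → (1.225,3.000)–(1.000,2.606)
cell (1,3): code 1000 → (2.000,3.524)–(1.225,3.000)
cell (2,0): code 0110 → (2.000,0.358)–(3.000,0.429)
cell (2,3): code 1001 → (3.000,3.452)–(2.000,3.524)
cell (3,0): code 0010 → (3.000,0.429)–(3.683,1.000)
cell (3,1): code 0111 → (3.683,1.000)–(4.000,1.989)
cell (3,2): code 1011 → (4.000,2.009)–(3.571,3.000)
cell (3,3): code 0001 → (3.571,3.000)–(3.000,3.452)
cell (4,1): code 0010 → (4.000,1.989)–(4.003,2.000)
cell (4,2): code 0001 → (4.003,2.000)–(4.000,2.009)
cell (4,5): code 0100 → (4.816,6.000)–(5.000,5.679)
cell (4,6): code 1000 → (5.000,6.234)–(4.816,6.000)
cell (5,5): code 0110 → (5.000,5.679)–(6.000,5.795)
cell (5,6): code 1001 → (6.000,6.154)–(5.000,6.234)
cell (6,5): code 0010 → (6.000,5.795)–(6.117,6.000)
cell (6,6): code 0001 → (6.117,6.000)–(6.000,6.154)
total: 20 segments, chained into 2 closed loop(s), length Σ = 13.083339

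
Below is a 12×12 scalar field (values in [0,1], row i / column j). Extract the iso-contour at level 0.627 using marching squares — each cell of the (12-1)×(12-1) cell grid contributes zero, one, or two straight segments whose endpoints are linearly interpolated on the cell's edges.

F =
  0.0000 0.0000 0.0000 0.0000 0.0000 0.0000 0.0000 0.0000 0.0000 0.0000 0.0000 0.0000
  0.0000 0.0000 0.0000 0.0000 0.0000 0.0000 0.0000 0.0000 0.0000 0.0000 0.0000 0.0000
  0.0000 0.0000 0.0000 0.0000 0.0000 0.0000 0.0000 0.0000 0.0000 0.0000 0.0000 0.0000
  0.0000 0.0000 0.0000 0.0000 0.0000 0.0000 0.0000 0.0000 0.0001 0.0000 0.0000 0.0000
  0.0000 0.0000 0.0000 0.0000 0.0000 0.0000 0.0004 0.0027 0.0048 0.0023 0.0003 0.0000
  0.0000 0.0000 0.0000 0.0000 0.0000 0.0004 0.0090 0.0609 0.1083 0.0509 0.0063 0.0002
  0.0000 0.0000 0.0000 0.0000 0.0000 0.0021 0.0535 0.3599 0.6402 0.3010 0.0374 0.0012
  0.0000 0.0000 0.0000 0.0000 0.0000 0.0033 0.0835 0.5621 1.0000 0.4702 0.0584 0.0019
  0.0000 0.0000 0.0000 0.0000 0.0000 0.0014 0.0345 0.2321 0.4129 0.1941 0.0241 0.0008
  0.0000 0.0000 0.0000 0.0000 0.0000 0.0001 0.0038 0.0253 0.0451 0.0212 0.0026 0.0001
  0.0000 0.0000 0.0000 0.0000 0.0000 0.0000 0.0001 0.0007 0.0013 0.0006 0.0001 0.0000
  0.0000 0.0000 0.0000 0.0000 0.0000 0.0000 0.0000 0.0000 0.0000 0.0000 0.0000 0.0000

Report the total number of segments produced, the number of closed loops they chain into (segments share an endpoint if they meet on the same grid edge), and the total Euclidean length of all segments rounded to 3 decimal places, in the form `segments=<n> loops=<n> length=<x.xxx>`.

cell (5,7): code 0100 → (5.975,8.000)–(6.000,7.953)
cell (5,8): code 1000 → (6.000,8.039)–(5.975,8.000)
cell (6,7): code 0110 → (6.000,7.953)–(7.000,7.148)
cell (6,8): code 1001 → (7.000,8.704)–(6.000,8.039)
cell (7,7): code 0010 → (7.000,7.148)–(7.635,8.000)
cell (7,8): code 0001 → (7.635,8.000)–(7.000,8.704)
total: 6 segments, chained into 1 closed loop(s), length Σ = 4.594901

segments=6 loops=1 length=4.595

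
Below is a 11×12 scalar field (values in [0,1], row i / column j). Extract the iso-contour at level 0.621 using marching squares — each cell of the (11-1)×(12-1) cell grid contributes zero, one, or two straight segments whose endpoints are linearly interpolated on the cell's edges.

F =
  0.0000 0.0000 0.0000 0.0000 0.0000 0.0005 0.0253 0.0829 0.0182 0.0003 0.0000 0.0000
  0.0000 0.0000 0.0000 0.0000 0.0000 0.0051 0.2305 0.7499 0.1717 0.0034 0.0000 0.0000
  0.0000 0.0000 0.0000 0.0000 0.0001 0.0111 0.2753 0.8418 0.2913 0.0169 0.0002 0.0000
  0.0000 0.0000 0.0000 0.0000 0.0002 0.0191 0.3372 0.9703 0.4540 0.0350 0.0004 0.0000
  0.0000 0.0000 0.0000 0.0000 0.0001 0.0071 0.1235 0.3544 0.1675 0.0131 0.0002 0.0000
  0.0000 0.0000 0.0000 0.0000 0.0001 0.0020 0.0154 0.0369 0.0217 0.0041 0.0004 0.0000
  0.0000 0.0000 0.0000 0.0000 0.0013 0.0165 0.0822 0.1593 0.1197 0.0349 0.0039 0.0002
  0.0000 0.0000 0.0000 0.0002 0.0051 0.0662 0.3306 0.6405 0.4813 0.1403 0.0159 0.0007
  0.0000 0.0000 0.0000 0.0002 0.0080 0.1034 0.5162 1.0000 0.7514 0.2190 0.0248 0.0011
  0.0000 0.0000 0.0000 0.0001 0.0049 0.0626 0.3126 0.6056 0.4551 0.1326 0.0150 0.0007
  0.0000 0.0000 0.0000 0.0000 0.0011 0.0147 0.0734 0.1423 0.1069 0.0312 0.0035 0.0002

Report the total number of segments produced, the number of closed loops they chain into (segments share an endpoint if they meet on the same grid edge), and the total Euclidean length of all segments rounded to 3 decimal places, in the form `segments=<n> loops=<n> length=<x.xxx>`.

segments=16 loops=2 length=12.227

cell (0,6): code 0100 → (0.807,7.000)–(1.000,6.752)
cell (0,7): code 1000 → (1.000,7.223)–(0.807,7.000)
cell (1,6): code 0110 → (1.000,6.752)–(2.000,6.610)
cell (1,7): code 1001 → (2.000,7.401)–(1.000,7.223)
cell (2,6): code 0110 → (2.000,6.610)–(3.000,6.448)
cell (2,7): code 1001 → (3.000,7.677)–(2.000,7.401)
cell (3,6): code 0010 → (3.000,6.448)–(3.567,7.000)
cell (3,7): code 0001 → (3.567,7.000)–(3.000,7.677)
cell (6,6): code 0100 → (6.959,7.000)–(7.000,6.937)
cell (6,7): code 1000 → (7.000,7.122)–(6.959,7.000)
cell (7,6): code 0110 → (7.000,6.937)–(8.000,6.217)
cell (7,7): code 1101 → (7.517,8.000)–(7.000,7.122)
cell (7,8): code 1000 → (8.000,8.245)–(7.517,8.000)
cell (8,6): code 0010 → (8.000,6.217)–(8.961,7.000)
cell (8,7): code 0011 → (8.961,7.000)–(8.440,8.000)
cell (8,8): code 0001 → (8.440,8.000)–(8.000,8.245)
total: 16 segments, chained into 2 closed loop(s), length Σ = 12.226919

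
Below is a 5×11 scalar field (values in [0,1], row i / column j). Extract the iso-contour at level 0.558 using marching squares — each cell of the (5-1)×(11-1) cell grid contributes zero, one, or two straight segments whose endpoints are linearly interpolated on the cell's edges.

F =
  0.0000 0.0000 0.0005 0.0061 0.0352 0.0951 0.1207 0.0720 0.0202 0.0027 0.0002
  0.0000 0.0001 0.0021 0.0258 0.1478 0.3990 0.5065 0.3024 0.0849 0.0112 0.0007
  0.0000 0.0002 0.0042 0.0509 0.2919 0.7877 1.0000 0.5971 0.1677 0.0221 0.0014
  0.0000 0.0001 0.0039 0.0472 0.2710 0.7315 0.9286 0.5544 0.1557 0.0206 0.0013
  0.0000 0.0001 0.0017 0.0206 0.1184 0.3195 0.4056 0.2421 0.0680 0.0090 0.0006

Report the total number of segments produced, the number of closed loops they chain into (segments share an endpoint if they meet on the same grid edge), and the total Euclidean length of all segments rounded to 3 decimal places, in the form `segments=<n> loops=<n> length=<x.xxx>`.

segments=10 loops=1 length=8.047

cell (1,4): code 0100 → (1.409,5.000)–(2.000,4.537)
cell (1,5): code 1100 → (1.104,6.000)–(1.409,5.000)
cell (1,6): code 1100 → (1.867,7.000)–(1.104,6.000)
cell (1,7): code 1000 → (2.000,7.091)–(1.867,7.000)
cell (2,4): code 0110 → (2.000,4.537)–(3.000,4.623)
cell (2,6): code 1011 → (3.000,6.990)–(2.916,7.000)
cell (2,7): code 0001 → (2.916,7.000)–(2.000,7.091)
cell (3,4): code 0010 → (3.000,4.623)–(3.421,5.000)
cell (3,5): code 0011 → (3.421,5.000)–(3.709,6.000)
cell (3,6): code 0001 → (3.709,6.000)–(3.000,6.990)
total: 10 segments, chained into 1 closed loop(s), length Σ = 8.047169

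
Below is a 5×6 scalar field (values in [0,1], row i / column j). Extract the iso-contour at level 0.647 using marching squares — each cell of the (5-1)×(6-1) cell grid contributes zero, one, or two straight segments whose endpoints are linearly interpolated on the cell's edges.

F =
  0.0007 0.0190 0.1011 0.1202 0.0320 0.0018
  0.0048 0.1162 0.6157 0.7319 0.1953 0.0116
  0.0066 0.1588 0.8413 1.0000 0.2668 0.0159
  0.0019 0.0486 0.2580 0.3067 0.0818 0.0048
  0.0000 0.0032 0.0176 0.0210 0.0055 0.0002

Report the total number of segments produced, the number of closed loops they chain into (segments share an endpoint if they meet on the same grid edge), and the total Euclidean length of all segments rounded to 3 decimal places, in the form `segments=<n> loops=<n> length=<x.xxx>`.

segments=8 loops=1 length=5.370

cell (0,2): code 0100 → (0.861,3.000)–(1.000,2.269)
cell (0,3): code 1000 → (1.000,3.158)–(0.861,3.000)
cell (1,1): code 0100 → (1.139,2.000)–(2.000,1.715)
cell (1,2): code 1110 → (1.000,2.269)–(1.139,2.000)
cell (1,3): code 1001 → (2.000,3.481)–(1.000,3.158)
cell (2,1): code 0010 → (2.000,1.715)–(2.333,2.000)
cell (2,2): code 0011 → (2.333,2.000)–(2.509,3.000)
cell (2,3): code 0001 → (2.509,3.000)–(2.000,3.481)
total: 8 segments, chained into 1 closed loop(s), length Σ = 5.369504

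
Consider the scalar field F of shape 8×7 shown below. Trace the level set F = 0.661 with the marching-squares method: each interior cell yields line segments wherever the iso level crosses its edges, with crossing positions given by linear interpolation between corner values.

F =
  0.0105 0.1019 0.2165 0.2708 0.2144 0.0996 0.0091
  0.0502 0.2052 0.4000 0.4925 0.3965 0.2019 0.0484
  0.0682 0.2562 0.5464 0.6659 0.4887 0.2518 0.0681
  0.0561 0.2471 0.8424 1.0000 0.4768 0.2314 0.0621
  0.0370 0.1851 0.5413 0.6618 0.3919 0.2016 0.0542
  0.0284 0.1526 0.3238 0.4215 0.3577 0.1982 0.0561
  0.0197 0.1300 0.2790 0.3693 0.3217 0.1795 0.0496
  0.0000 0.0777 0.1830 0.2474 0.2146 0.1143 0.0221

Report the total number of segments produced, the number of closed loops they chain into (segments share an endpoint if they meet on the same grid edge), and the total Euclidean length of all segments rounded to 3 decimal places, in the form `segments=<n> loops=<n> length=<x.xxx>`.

segments=10 loops=1 length=5.932

cell (1,2): code 0100 → (1.972,3.000)–(2.000,2.959)
cell (1,3): code 1000 → (2.000,3.028)–(1.972,3.000)
cell (2,1): code 0100 → (2.387,2.000)–(3.000,1.695)
cell (2,2): code 1110 → (2.000,2.959)–(2.387,2.000)
cell (2,3): code 1001 → (3.000,3.648)–(2.000,3.028)
cell (3,1): code 0010 → (3.000,1.695)–(3.602,2.000)
cell (3,2): code 0111 → (3.602,2.000)–(4.000,2.993)
cell (3,3): code 1001 → (4.000,3.003)–(3.000,3.648)
cell (4,2): code 0010 → (4.000,2.993)–(4.003,3.000)
cell (4,3): code 0001 → (4.003,3.000)–(4.000,3.003)
total: 10 segments, chained into 1 closed loop(s), length Σ = 5.931635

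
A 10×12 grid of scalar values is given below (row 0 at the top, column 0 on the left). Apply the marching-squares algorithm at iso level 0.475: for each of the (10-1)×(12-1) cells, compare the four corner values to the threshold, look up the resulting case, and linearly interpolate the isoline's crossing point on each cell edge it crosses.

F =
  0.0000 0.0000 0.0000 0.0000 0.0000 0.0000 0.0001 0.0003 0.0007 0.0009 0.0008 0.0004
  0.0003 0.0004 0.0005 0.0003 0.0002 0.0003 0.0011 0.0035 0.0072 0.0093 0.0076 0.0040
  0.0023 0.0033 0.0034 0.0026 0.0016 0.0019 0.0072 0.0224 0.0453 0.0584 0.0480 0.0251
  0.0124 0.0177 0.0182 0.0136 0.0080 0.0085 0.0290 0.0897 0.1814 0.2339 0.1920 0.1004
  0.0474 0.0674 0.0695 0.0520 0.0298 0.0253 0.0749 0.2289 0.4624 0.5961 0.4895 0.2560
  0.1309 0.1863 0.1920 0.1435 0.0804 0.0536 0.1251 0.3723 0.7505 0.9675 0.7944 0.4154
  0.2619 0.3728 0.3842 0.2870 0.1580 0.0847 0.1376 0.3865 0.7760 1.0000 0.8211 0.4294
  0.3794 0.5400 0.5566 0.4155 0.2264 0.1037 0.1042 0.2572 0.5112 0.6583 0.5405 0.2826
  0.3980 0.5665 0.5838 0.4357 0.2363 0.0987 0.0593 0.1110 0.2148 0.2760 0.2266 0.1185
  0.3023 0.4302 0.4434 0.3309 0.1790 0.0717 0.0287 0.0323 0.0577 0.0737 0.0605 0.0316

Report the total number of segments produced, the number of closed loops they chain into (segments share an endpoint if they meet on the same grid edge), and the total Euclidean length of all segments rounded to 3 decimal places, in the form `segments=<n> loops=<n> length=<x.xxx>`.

segments=22 loops=2 length=18.909

cell (3,8): code 0100 → (3.666,9.000)–(4.000,8.094)
cell (3,9): code 1100 → (3.951,10.000)–(3.666,9.000)
cell (3,10): code 1000 → (4.000,10.062)–(3.951,10.000)
cell (4,7): code 0100 → (4.044,8.000)–(5.000,7.272)
cell (4,8): code 1110 → (4.000,8.094)–(4.044,8.000)
cell (4,10): code 1001 → (5.000,10.843)–(4.000,10.062)
cell (5,7): code 0110 → (5.000,7.272)–(6.000,7.227)
cell (5,10): code 1001 → (6.000,10.884)–(5.000,10.843)
cell (6,0): code 0100 → (6.611,1.000)–(7.000,0.595)
cell (6,1): code 1100 → (6.527,2.000)–(6.611,1.000)
cell (6,2): code 1000 → (7.000,2.578)–(6.527,2.000)
cell (6,7): code 0110 → (6.000,7.227)–(7.000,7.857)
cell (6,10): code 1001 → (7.000,10.254)–(6.000,10.884)
cell (7,0): code 0110 → (7.000,0.595)–(8.000,0.457)
cell (7,2): code 1001 → (8.000,2.735)–(7.000,2.578)
cell (7,7): code 0010 → (7.000,7.857)–(7.122,8.000)
cell (7,8): code 0011 → (7.122,8.000)–(7.479,9.000)
cell (7,9): code 0011 → (7.479,9.000)–(7.209,10.000)
cell (7,10): code 0001 → (7.209,10.000)–(7.000,10.254)
cell (8,0): code 0010 → (8.000,0.457)–(8.671,1.000)
cell (8,1): code 0011 → (8.671,1.000)–(8.775,2.000)
cell (8,2): code 0001 → (8.775,2.000)–(8.000,2.735)
total: 22 segments, chained into 2 closed loop(s), length Σ = 18.909302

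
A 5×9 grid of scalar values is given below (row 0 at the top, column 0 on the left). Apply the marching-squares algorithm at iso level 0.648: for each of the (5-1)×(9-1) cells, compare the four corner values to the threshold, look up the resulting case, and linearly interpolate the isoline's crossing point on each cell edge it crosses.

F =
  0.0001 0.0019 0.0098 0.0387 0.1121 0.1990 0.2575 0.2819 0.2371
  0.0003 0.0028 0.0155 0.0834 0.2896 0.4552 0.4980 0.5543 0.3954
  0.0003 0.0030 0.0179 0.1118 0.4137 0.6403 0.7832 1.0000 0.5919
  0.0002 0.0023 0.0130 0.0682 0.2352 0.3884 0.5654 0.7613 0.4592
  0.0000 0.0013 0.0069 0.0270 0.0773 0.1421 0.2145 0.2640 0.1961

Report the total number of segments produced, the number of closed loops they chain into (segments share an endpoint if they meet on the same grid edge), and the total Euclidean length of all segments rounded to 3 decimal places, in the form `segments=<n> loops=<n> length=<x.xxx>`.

segments=8 loops=1 length=7.148

cell (1,5): code 0100 → (1.526,6.000)–(2.000,5.054)
cell (1,6): code 1100 → (1.210,7.000)–(1.526,6.000)
cell (1,7): code 1000 → (2.000,7.863)–(1.210,7.000)
cell (2,5): code 0010 → (2.000,5.054)–(2.621,6.000)
cell (2,6): code 0111 → (2.621,6.000)–(3.000,6.422)
cell (2,7): code 1001 → (3.000,7.375)–(2.000,7.863)
cell (3,6): code 0010 → (3.000,6.422)–(3.228,7.000)
cell (3,7): code 0001 → (3.228,7.000)–(3.000,7.375)
total: 8 segments, chained into 1 closed loop(s), length Σ = 7.147993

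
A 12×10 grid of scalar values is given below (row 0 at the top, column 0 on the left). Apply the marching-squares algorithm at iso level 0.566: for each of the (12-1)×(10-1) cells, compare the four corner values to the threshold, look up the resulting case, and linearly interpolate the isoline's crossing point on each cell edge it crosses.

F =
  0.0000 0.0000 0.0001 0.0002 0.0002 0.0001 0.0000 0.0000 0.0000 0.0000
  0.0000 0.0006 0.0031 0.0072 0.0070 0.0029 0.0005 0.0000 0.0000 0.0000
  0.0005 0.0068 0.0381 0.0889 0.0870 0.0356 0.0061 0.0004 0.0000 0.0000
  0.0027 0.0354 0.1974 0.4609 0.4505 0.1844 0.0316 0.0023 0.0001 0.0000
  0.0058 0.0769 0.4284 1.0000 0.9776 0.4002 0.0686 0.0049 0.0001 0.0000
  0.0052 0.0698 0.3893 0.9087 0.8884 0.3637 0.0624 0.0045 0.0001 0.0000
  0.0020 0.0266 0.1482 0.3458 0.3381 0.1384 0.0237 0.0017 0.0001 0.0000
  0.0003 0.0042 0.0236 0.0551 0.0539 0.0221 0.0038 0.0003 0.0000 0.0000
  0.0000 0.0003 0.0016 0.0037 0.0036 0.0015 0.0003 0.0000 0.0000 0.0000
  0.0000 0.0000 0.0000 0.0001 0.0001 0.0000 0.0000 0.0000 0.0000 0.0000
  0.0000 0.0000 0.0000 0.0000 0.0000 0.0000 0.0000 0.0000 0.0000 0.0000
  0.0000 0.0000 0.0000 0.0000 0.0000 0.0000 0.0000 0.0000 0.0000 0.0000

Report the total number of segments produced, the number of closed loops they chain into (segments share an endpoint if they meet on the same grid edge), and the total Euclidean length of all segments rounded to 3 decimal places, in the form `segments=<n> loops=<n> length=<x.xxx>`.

segments=8 loops=1 length=7.921

cell (3,2): code 0100 → (3.195,3.000)–(4.000,2.241)
cell (3,3): code 1100 → (3.219,4.000)–(3.195,3.000)
cell (3,4): code 1000 → (4.000,4.713)–(3.219,4.000)
cell (4,2): code 0110 → (4.000,2.241)–(5.000,2.340)
cell (4,4): code 1001 → (5.000,4.614)–(4.000,4.713)
cell (5,2): code 0010 → (5.000,2.340)–(5.609,3.000)
cell (5,3): code 0011 → (5.609,3.000)–(5.586,4.000)
cell (5,4): code 0001 → (5.586,4.000)–(5.000,4.614)
total: 8 segments, chained into 1 closed loop(s), length Σ = 7.921008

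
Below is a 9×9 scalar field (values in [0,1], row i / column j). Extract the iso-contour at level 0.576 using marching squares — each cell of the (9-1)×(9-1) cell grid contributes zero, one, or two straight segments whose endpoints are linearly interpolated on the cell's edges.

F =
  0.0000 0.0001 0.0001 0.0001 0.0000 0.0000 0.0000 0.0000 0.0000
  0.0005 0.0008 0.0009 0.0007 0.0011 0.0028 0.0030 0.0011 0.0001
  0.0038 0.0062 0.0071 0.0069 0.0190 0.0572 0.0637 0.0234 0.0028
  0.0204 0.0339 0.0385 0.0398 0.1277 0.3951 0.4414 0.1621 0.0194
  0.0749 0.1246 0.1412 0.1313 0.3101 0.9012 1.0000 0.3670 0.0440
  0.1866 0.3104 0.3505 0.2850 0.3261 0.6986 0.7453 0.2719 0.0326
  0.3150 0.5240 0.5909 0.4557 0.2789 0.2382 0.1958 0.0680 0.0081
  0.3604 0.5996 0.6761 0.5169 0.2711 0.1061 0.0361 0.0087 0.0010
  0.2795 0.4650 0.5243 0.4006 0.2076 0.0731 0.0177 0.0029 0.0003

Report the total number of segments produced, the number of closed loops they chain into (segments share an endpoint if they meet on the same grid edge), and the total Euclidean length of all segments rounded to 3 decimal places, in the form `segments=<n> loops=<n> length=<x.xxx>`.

cell (3,4): code 0100 → (3.357,5.000)–(4.000,4.450)
cell (3,5): code 1100 → (3.241,6.000)–(3.357,5.000)
cell (3,6): code 1000 → (4.000,6.670)–(3.241,6.000)
cell (4,4): code 0110 → (4.000,4.450)–(5.000,4.671)
cell (4,6): code 1001 → (5.000,6.358)–(4.000,6.670)
cell (5,1): code 0100 → (5.938,2.000)–(6.000,1.777)
cell (5,2): code 1000 → (6.000,2.110)–(5.938,2.000)
cell (5,4): code 0010 → (5.000,4.671)–(5.266,5.000)
cell (5,5): code 0011 → (5.266,5.000)–(5.308,6.000)
cell (5,6): code 0001 → (5.308,6.000)–(5.000,6.358)
cell (6,0): code 0100 → (6.688,1.000)–(7.000,0.901)
cell (6,1): code 1110 → (6.000,1.777)–(6.688,1.000)
cell (6,2): code 1001 → (7.000,2.629)–(6.000,2.110)
cell (7,0): code 0010 → (7.000,0.901)–(7.175,1.000)
cell (7,1): code 0011 → (7.175,1.000)–(7.659,2.000)
cell (7,2): code 0001 → (7.659,2.000)–(7.000,2.629)
total: 16 segments, chained into 2 closed loop(s), length Σ = 11.905741

segments=16 loops=2 length=11.906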